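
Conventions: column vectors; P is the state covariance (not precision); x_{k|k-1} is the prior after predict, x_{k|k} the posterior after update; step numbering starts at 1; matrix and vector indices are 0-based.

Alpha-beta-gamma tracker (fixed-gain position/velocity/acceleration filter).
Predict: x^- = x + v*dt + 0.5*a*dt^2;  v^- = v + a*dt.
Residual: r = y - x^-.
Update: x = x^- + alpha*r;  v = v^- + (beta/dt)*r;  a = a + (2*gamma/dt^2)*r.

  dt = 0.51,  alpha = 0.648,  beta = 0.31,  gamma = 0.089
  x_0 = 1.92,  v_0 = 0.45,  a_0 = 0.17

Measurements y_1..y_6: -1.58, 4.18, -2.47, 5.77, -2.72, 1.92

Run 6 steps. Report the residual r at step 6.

step 1: x_pred=2.1716  r=-3.7516  x^+=-0.2594  v^+=-1.7437  a^+=-2.3974
step 2: x_pred=-1.4605  r=5.6405  x^+=2.1945  v^+=0.4622  a^+=1.4627
step 3: x_pred=2.6205  r=-5.0905  x^+=-0.6782  v^+=-1.8861  a^+=-2.0210
step 4: x_pred=-1.9029  r=7.6729  x^+=3.0691  v^+=1.7471  a^+=3.2300
step 5: x_pred=4.3802  r=-7.1002  x^+=-0.2207  v^+=-0.9214  a^+=-1.6291
step 6: x_pred=-0.9025  r=2.8225  x^+=0.9265  v^+=-0.0366  a^+=0.3025

resid = 2.8225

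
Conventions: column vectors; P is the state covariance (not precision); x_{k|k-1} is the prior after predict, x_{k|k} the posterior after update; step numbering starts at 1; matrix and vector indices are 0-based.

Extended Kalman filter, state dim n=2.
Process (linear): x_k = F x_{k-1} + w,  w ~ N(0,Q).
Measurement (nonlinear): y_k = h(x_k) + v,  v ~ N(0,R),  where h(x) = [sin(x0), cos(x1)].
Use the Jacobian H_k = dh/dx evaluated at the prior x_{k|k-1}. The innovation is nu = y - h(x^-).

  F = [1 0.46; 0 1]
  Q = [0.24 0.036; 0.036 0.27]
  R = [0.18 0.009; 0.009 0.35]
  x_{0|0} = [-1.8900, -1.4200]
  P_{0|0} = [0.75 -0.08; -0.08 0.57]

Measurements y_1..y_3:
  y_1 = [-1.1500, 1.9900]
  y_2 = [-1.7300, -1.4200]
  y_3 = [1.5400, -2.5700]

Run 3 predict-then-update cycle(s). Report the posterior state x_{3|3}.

step 1: x^-=[-2.5432, -1.4200]  P^-=[1.0370 0.2182; 0.2182 0.8400]  H_jac=[-0.8262 0.0000; 0.0000 0.9887]  S=[0.8879 -0.1692; -0.1692 1.1710]  K=[-0.9562 0.0460; -0.0698 0.6991]  nu=[-0.5867, 1.8398]  x^+=[-1.8975, -0.0929]  P^+=[0.2078 0.0076; 0.0076 0.2469]
step 2: x^-=[-1.9403, -0.0929]  P^-=[0.5070 0.1571; 0.1571 0.5169]  H_jac=[-0.3611 0.0000; 0.0000 0.0928]  S=[0.2461 0.0037; 0.0037 0.3544]  K=[-0.7447 0.0490; -0.2327 0.1377]  nu=[-0.7975, -2.4157]  x^+=[-1.4647, -0.2400]  P^+=[0.3700 0.1125; 0.1125 0.4970]
step 3: x^-=[-1.5751, -0.2400]  P^-=[0.8187 0.3772; 0.3772 0.7670]  H_jac=[-0.0043 0.0000; 0.0000 0.2377]  S=[0.1800 0.0086; 0.0086 0.3934]  K=[-0.0307 0.2286; -0.0313 0.4643]  nu=[2.5400, -3.5413]  x^+=[-2.4627, -1.9638]  P^+=[0.7980 0.3354; 0.3354 0.6823]

x_post = [-2.4627, -1.9638]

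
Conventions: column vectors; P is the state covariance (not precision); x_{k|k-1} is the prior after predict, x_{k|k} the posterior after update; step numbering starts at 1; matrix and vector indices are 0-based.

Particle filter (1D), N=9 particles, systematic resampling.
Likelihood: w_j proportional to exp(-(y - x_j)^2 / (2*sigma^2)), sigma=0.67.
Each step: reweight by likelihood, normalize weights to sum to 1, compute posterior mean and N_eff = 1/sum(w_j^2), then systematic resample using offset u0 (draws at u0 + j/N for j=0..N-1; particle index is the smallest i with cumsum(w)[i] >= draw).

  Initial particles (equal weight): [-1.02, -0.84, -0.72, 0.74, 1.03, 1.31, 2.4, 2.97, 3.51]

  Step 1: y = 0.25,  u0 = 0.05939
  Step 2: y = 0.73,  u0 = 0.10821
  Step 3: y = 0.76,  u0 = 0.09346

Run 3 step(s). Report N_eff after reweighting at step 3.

step 1: w=[0.0706, 0.1134, 0.1493, 0.3259, 0.2163, 0.1218, 0.0025, 0.0001, 0.0000]  mean=0.3550  Neff=4.8075  idx=[0, 1, 2, 3, 3, 3, 4, 4, 5]
step 2: w=[0.0058, 0.0113, 0.0169, 0.1757, 0.1757, 0.1757, 0.1590, 0.1590, 0.1208]  mean=0.8484  Neff=6.3191  idx=[3, 4, 4, 5, 5, 6, 7, 8, 8]
step 3: w=[0.1209, 0.1209, 0.1209, 0.1209, 0.1209, 0.1115, 0.1115, 0.0863, 0.0863]  mean=0.9031  Neff=8.8640  idx=[0, 1, 2, 3, 4, 5, 6, 7, 8]

N_eff = 8.8640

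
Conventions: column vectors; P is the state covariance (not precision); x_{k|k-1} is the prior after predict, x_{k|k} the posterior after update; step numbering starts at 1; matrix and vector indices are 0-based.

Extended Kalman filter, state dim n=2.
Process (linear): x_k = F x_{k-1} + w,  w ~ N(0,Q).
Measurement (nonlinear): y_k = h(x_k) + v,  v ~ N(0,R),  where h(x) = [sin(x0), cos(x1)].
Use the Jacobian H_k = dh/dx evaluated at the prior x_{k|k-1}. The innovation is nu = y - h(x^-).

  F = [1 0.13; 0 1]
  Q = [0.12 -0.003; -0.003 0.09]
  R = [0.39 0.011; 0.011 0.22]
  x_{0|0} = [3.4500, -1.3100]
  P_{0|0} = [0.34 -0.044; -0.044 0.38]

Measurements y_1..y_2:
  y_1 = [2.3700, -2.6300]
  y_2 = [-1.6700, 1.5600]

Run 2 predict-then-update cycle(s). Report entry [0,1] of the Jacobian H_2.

step 1: x^-=[3.2797, -1.3100]  P^-=[0.4550 0.0024; 0.0024 0.4700]  H_jac=[-0.9905 0.0000; 0.0000 0.9662]  S=[0.8364 0.0087; 0.0087 0.6588]  K=[-0.5389 0.0106; -0.0100 0.6895]  nu=[2.5077, -2.8879]  x^+=[1.8975, -3.3262]  P^+=[0.2121 -0.0037; -0.0037 0.1569]
step 2: x^-=[1.4651, -3.3262]  P^-=[0.3338 0.0137; 0.0137 0.2469]  H_jac=[0.1055 0.0000; 0.0000 -0.1836]  S=[0.3937 0.0107; 0.0107 0.2283]  K=[0.0899 -0.0152; 0.0091 -0.1989]  nu=[-2.6644, 2.5430]  x^+=[1.1870, -3.8563]  P^+=[0.3306 0.0129; 0.0129 0.2379]

H_jac[0,1] = 0.0000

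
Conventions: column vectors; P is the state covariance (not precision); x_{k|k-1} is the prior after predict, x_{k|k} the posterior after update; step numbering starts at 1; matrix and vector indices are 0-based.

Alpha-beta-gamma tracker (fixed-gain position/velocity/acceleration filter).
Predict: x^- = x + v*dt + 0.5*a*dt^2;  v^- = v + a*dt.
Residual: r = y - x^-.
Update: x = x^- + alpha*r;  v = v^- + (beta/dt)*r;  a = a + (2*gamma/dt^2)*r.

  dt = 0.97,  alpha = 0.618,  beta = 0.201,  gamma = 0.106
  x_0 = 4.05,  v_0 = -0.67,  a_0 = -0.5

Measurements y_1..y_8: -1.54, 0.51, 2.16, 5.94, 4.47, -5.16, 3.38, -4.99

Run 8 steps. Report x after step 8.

x_post = -1.1868

step 1: x_pred=3.1649  r=-4.7049  x^+=0.2573  v^+=-2.1299  a^+=-1.5601
step 2: x_pred=-2.5427  r=3.0527  x^+=-0.6561  v^+=-3.0106  a^+=-0.8723
step 3: x_pred=-3.9868  r=6.1468  x^+=-0.1881  v^+=-2.5830  a^+=0.5127
step 4: x_pred=-2.4524  r=8.3924  x^+=2.7341  v^+=-0.3466  a^+=2.4037
step 5: x_pred=3.5287  r=0.9413  x^+=4.1104  v^+=2.1800  a^+=2.6158
step 6: x_pred=7.4556  r=-12.6156  x^+=-0.3409  v^+=2.1031  a^+=-0.2267
step 7: x_pred=1.5925  r=1.7875  x^+=2.6972  v^+=2.2536  a^+=0.1760
step 8: x_pred=4.9659  r=-9.9559  x^+=-1.1868  v^+=0.3613  a^+=-2.0672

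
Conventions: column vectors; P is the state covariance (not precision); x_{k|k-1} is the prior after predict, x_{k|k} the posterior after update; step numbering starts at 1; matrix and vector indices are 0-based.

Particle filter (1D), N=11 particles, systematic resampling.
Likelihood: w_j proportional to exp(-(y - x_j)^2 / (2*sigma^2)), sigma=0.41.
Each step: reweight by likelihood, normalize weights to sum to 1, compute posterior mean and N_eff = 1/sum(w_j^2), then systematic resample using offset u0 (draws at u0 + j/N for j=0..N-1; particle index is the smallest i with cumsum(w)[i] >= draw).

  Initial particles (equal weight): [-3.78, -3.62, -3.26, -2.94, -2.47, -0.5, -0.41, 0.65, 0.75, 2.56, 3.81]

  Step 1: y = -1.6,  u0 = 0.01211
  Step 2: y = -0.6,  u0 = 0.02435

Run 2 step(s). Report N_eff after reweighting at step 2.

N_eff = 2.9965

step 1: w=[0.0000, 0.0000, 0.0018, 0.0314, 0.6902, 0.1793, 0.0972, 0.0000, 0.0000, 0.0000, 0.0000]  mean=-1.9328  Neff=1.9267  idx=[3, 4, 4, 4, 4, 4, 4, 4, 5, 5, 6]
step 2: w=[0.0000, 0.0000, 0.0000, 0.0000, 0.0000, 0.0000, 0.0000, 0.0000, 0.3418, 0.3418, 0.3163]  mean=-0.4717  Neff=2.9965  idx=[8, 8, 8, 8, 9, 9, 9, 9, 10, 10, 10]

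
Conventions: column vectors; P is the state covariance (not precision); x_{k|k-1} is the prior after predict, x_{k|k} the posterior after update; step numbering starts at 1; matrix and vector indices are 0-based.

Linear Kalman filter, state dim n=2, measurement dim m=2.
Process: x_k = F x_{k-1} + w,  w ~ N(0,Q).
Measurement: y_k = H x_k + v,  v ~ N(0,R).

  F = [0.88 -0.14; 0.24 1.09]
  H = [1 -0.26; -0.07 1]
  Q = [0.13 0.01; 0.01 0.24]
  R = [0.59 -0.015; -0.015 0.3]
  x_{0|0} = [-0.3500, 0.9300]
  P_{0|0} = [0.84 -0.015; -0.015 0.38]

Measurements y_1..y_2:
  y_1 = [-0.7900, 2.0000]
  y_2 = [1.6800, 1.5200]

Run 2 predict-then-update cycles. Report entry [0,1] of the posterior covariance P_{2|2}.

step 1: x^-=[-0.4382, 0.9297]  P^-=[0.7916 0.1155; 0.1155 0.7320]  S=[1.3710 -0.1431; -0.1431 1.0197]  K=[0.5700 0.1389; 0.0198 0.7127]  nu=[-0.1101, 1.0396]  x^+=[-0.3565, 1.6685]  P^+=[0.3492 0.0576; 0.0576 0.2175]
step 2: x^-=[-0.5473, 1.7331]  P^-=[0.3905 0.1038; 0.1038 0.5487]  S=[0.9636 -0.0793; -0.0793 0.8361]  K=[0.3878 0.1283; 0.0131 0.6488]  nu=[2.6779, -0.2514]  x^+=[0.4589, 1.6050]  P^+=[0.2397 0.0494; 0.0494 0.1979]

P_post[0,1] = 0.0494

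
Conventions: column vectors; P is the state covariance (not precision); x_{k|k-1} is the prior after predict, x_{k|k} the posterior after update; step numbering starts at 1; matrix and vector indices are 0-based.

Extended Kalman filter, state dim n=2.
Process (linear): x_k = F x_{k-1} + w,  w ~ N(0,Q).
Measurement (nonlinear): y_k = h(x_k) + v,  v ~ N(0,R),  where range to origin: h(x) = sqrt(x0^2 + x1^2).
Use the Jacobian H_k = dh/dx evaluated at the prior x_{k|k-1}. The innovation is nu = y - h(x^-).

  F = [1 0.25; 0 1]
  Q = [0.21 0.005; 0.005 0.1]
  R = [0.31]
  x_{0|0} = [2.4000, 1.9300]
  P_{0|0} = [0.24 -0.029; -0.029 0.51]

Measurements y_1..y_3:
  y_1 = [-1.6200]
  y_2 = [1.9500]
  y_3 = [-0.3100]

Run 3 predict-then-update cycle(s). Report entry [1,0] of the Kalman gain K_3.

K[1,0] = -0.4914

step 1: x^-=[2.8825, 1.9300]  P^-=[0.4674 0.1035; 0.1035 0.6100]  H_jac=[0.8309 0.5564]  S=[0.9172]  K=[0.4862; 0.4638]  nu=[-5.0890]  x^+=[0.4083, -0.4301]  P^+=[0.2506 -0.1033; -0.1033 0.4127]
step 2: x^-=[0.3008, -0.4301]  P^-=[0.4347 0.0049; 0.0049 0.5127]  H_jac=[0.5730 -0.8195]  S=[0.7925]  K=[0.3093; -0.5267]  nu=[1.4251]  x^+=[0.7415, -1.1807]  P^+=[0.3589 0.1340; 0.1340 0.2929]
step 3: x^-=[0.4463, -1.1807]  P^-=[0.6542 0.2122; 0.2122 0.3929]  H_jac=[0.3536 -0.9354]  S=[0.5952]  K=[0.0552; -0.4914]  nu=[-1.5723]  x^+=[0.3596, -0.4081]  P^+=[0.6524 0.2283; 0.2283 0.2492]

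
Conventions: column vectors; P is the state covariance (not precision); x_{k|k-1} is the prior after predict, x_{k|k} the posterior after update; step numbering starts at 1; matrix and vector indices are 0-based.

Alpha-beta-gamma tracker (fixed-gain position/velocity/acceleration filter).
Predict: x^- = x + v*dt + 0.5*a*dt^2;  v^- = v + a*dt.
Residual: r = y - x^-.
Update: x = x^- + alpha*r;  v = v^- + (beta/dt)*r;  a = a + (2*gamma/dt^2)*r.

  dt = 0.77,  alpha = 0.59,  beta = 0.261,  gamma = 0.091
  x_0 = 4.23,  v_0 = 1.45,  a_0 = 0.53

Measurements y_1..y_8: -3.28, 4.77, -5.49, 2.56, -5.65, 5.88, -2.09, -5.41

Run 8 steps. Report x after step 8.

step 1: x_pred=5.5036  r=-8.7836  x^+=0.3213  v^+=-1.1192  a^+=-2.1663
step 2: x_pred=-1.1827  r=5.9527  x^+=2.3294  v^+=-0.7695  a^+=-0.3390
step 3: x_pred=1.6364  r=-7.1264  x^+=-2.5682  v^+=-3.4461  a^+=-2.5266
step 4: x_pred=-5.9707  r=8.5307  x^+=-0.9376  v^+=-2.5000  a^+=0.0921
step 5: x_pred=-2.8353  r=-2.8147  x^+=-4.4960  v^+=-3.3832  a^+=-0.7720
step 6: x_pred=-7.3298  r=13.2098  x^+=0.4640  v^+=0.5000  a^+=3.2830
step 7: x_pred=1.8223  r=-3.9123  x^+=-0.4860  v^+=1.7019  a^+=2.0821
step 8: x_pred=1.4417  r=-6.8517  x^+=-2.6008  v^+=0.9826  a^+=-0.0212

x_post = -2.6008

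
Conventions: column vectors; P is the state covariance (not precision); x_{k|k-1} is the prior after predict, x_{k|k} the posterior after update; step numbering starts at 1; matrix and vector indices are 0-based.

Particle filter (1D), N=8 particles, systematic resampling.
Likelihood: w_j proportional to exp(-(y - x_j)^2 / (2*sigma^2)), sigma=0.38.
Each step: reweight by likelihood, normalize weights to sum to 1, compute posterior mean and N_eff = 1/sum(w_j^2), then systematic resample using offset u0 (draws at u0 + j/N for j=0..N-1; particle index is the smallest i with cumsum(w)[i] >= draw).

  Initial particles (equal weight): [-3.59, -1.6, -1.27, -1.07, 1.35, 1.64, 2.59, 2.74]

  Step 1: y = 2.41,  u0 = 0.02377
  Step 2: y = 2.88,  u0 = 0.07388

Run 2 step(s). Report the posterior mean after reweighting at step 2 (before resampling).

step 1: w=[0.0000, 0.0000, 0.0000, 0.0000, 0.0118, 0.0743, 0.5171, 0.3968]  mean=2.5643  Neff=2.3228  idx=[5, 6, 6, 6, 6, 7, 7, 7]
step 2: w=[0.0008, 0.1289, 0.1289, 0.1289, 0.1289, 0.1612, 0.1612, 0.1612]  mean=2.6617  Neff=6.9251  idx=[1, 2, 3, 4, 5, 6, 6, 7]

post_mean = 2.6617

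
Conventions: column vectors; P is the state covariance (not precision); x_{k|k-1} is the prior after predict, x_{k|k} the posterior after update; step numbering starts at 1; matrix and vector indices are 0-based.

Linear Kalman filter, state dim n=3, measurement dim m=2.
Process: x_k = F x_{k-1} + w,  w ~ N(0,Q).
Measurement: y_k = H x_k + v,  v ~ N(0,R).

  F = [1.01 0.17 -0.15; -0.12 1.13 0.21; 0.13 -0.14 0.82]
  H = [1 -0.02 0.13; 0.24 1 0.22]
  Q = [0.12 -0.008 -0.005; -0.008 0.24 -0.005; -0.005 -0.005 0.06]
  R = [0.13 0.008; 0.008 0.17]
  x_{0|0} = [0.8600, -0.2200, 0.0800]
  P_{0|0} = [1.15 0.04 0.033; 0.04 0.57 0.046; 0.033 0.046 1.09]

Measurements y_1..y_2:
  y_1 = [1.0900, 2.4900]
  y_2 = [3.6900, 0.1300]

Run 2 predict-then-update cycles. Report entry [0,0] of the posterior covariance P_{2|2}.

step 1: x^-=[0.8192, -0.3350, 0.2082]  P^-=[1.3355 -0.0259 0.0277; -0.0259 1.0418 0.1201; 0.0277 0.1201 0.8185]  S=[1.4874 0.3273; 0.3273 1.3716]  K=[0.8997 0.0045; -0.2019 0.8224; 0.0415 0.2138]  nu=[0.2370, 2.5826]  x^+=[1.0441, 1.7411, 0.7701]  P^+=[0.1289 -0.0027 -0.0922; -0.0027 0.1621 -0.1057; -0.0922 -0.1057 0.7475]
step 2: x^-=[1.2350, 2.0039, 0.5234]  P^-=[0.3054 -0.0261 -0.1750; -0.0261 0.4370 0.0074; -0.1750 0.0074 0.5727]  S=[0.4008 0.0199; 0.0199 0.6246]  K=[0.7070 -0.0087; -0.1192 0.6961; -0.2591 0.1545]  nu=[2.4270, -2.2855]  x^+=[2.9708, 0.1238, -0.4585]  P^+=[0.1053 0.0016 -0.1030; 0.0016 0.1320 -0.0682; -0.1030 -0.0682 0.5325]

P_post[0,0] = 0.1053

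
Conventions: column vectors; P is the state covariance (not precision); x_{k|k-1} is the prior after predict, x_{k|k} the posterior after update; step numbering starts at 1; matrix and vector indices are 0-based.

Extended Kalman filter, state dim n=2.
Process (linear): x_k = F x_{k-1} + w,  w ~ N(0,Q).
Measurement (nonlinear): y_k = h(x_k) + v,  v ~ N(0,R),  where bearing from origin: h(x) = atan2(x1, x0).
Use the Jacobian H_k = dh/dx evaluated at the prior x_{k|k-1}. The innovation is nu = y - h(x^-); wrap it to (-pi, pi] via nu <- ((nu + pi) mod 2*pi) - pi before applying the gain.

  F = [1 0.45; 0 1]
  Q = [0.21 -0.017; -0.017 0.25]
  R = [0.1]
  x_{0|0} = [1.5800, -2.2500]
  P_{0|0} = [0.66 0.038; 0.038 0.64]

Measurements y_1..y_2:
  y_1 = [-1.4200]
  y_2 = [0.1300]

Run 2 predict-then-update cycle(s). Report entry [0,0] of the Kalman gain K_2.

step 1: x^-=[0.5675, -2.2500]  P^-=[1.0338 0.3090; 0.3090 0.8900]  H_jac=[0.4179 0.1054]  S=[0.3176]  K=[1.4626; 0.7019]  nu=[-0.0963]  x^+=[0.4267, -2.3176]  P^+=[0.3543 -0.0171; -0.0171 0.7335]
step 2: x^-=[-0.6162, -2.3176]  P^-=[0.6975 0.2960; 0.2960 0.9835]  H_jac=[0.4030 -0.1072]  S=[0.1990]  K=[1.2531; 0.0699]  nu=[1.9607]  x^+=[1.8407, -2.1805]  P^+=[0.3850 0.2786; 0.2786 0.9826]

K[0,0] = 1.2531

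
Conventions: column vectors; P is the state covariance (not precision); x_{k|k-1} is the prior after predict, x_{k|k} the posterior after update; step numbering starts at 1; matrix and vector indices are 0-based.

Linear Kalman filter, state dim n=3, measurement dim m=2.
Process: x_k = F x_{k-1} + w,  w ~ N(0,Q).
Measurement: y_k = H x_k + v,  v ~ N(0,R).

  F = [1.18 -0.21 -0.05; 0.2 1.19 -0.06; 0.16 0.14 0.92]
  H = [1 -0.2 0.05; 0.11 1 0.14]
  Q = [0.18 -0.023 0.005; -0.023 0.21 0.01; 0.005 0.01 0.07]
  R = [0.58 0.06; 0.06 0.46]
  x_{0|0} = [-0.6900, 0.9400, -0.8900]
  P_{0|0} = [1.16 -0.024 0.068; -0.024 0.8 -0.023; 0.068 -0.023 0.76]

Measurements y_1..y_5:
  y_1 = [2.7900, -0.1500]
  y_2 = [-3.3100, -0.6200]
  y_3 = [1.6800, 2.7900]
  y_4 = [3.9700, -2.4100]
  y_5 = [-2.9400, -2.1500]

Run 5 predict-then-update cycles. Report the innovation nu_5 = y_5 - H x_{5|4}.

step 1: x^-=[-0.9671, 1.0340, -0.7976]  P^-=[1.8358 0.0160 0.2403; 0.0160 1.3822 0.1201; 0.2403 0.1201 0.7717]  S=[2.4882 0.0441; 0.0441 1.9241]  K=[0.7393 0.1138; -0.1152 0.7307; 0.1001 0.1300]  nu=[4.0038, -0.9660]  x^+=[1.8830, -0.1331, -0.5224]  P^+=[0.4434 0.0447 0.0229; 0.0447 0.3294 -0.0365; 0.0229 -0.0365 0.7131]
step 2: x^-=[2.2760, 0.2495, -0.1979]  P^-=[0.7881 0.0623 0.0841; 0.0623 0.7227 0.0138; 0.0841 0.0138 0.6907]  S=[1.3820 0.0804; 0.0804 1.2259]  K=[0.5588 0.0944; -0.0941 0.6029; 0.0785 0.0925]  nu=[-5.5262, -1.0922]  x^+=[-0.9152, 0.1113, -0.7326]  P^+=[0.3371 0.0388 0.0080; 0.0388 0.2741 -0.0475; 0.0080 -0.0475 0.6705]
step 3: x^-=[-1.0667, -0.0067, -0.8049]  P^-=[0.6420 0.0445 0.0530; 0.0445 0.6390 -0.0123; 0.0530 -0.0123 0.6434]  S=[1.2370 0.0583; 0.0583 1.1274]  K=[0.5101 0.0823; -0.0949 0.5745; 0.0675 0.0707]  nu=[2.7856, 3.0267]  x^+=[0.6034, 1.4678, -0.4029]  P^+=[0.3076 0.0344 0.0014; 0.0344 0.2621 -0.0520; 0.0014 -0.0520 0.6316]
step 4: x^-=[0.4239, 1.8916, -0.0686]  P^-=[0.6031 0.0352 0.0428; 0.0352 0.6195 -0.0201; 0.0428 -0.0201 0.6061]  S=[1.2000 0.0469; 0.0469 1.1021]  K=[0.4955 0.0765; -0.0969 0.5672; 0.0619 0.0604]  nu=[3.9278, -4.3386]  x^+=[2.0384, -0.9499, -0.0875]  P^+=[0.2985 0.0322 -0.0007; 0.0322 0.2588 -0.0520; -0.0007 -0.0520 0.5972]
step 5: x^-=[2.6091, -0.7174, 0.1127]  P^-=[0.5915 0.0309 0.0401; 0.0309 0.6134 -0.0199; 0.0401 -0.0199 0.5760]  S=[1.1896 0.0420; 0.0420 1.0943]  K=[0.4911 0.0740; -0.0980 0.5649; 0.0593 0.0573]  nu=[-5.6982, -1.7353]  x^+=[-0.3179, -1.1395, -0.3244]  P^+=[0.2955 0.0311 -0.0005; 0.0311 0.2575 -0.0496; -0.0005 -0.0496 0.5679]

innov = [-5.6982, -1.7353]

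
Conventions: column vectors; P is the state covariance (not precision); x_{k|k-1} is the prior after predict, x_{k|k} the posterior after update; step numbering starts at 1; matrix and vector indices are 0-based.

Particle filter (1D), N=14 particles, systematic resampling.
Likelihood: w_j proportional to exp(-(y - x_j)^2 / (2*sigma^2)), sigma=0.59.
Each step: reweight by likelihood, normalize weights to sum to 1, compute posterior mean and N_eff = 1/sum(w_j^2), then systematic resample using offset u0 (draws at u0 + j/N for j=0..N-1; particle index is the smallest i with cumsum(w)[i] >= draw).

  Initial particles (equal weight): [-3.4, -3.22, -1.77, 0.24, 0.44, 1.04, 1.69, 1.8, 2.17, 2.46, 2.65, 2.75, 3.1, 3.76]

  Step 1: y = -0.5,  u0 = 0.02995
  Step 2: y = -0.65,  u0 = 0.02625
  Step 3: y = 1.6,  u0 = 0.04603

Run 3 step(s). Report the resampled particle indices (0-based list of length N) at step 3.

step 1: w=[0.0000, 0.0000, 0.1134, 0.5236, 0.3231, 0.0381, 0.0012, 0.0006, 0.0000, 0.0000, 0.0000, 0.0000, 0.0000, 0.0000]  mean=0.1098  Neff=2.5456  idx=[2, 2, 3, 3, 3, 3, 3, 3, 3, 4, 4, 4, 4, 4]
step 2: w=[0.0474, 0.0474, 0.0921, 0.0921, 0.0921, 0.0921, 0.0921, 0.0921, 0.0921, 0.0521, 0.0521, 0.0521, 0.0521, 0.0521]  mean=0.1016  Neff=12.9150  idx=[0, 2, 2, 3, 4, 5, 5, 6, 7, 8, 9, 10, 11, 13]
step 3: w=[0.0000, 0.0580, 0.0580, 0.0580, 0.0580, 0.0580, 0.0580, 0.0580, 0.0580, 0.0580, 0.1196, 0.1196, 0.1196, 0.1196]  mean=0.3357  Neff=11.4378  idx=[1, 3, 4, 5, 6, 7, 9, 10, 10, 11, 11, 12, 13, 13]

resampled_idx = [1, 3, 4, 5, 6, 7, 9, 10, 10, 11, 11, 12, 13, 13]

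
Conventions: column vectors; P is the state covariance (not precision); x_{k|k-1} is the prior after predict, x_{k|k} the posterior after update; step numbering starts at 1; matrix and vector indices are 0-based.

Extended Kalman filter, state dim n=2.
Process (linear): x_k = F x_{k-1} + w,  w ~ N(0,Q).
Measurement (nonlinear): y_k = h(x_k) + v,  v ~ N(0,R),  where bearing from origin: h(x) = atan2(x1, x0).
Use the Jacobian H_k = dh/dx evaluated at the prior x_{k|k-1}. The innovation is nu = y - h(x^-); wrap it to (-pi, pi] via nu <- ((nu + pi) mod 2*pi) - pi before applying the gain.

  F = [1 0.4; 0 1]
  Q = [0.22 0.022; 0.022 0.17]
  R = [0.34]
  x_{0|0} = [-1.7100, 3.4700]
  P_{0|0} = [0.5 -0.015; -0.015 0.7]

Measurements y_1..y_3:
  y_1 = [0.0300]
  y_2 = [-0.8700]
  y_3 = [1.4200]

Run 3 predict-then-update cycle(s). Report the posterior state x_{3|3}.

x_post = [4.4736, 3.9859]

step 1: x^-=[-0.3220, 3.4700]  P^-=[0.8200 0.2870; 0.2870 0.8700]  H_jac=[-0.2857 -0.0265]  S=[0.4119]  K=[-0.5873; -0.2551]  nu=[-1.6333]  x^+=[0.6372, 3.8866]  P^+=[0.6779 0.2253; 0.2253 0.8432]
step 2: x^-=[2.1919, 3.8866]  P^-=[1.2131 0.5846; 0.5846 1.0132]  H_jac=[-0.1952 0.1101]  S=[0.3734]  K=[-0.4619; -0.0069]  nu=[-1.9273]  x^+=[3.0820, 3.8999]  P^+=[1.1334 0.5834; 0.5834 1.0132]
step 3: x^-=[4.6420, 3.8999]  P^-=[1.9823 1.0107; 1.0107 1.1832]  H_jac=[-0.1061 0.1263]  S=[0.3541]  K=[-0.2335; 0.1191]  nu=[0.7213]  x^+=[4.4736, 3.9859]  P^+=[1.9629 1.0205; 1.0205 1.1782]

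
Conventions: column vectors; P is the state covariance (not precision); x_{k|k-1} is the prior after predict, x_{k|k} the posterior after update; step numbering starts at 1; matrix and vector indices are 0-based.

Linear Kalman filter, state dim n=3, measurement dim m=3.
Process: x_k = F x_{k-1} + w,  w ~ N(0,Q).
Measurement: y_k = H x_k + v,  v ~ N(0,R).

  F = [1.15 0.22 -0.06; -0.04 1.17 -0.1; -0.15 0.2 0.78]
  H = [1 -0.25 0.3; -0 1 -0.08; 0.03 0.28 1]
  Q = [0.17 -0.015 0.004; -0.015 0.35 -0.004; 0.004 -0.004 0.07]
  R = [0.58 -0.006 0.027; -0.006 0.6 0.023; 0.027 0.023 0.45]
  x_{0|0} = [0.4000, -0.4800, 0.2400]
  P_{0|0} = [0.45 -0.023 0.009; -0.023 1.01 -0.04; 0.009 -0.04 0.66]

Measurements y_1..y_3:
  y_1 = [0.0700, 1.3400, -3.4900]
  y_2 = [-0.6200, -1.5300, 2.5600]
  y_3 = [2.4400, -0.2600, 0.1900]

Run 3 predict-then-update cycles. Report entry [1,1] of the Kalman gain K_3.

step 1: x^-=[0.3400, -0.6016, 0.0312]  P^-=[0.8046 0.2002 -0.0628; 0.2002 1.7515 0.1519; -0.0628 0.1519 0.5089]  S=[1.3793 -0.2023 0.0471; -0.2023 2.3304 0.6274; 0.0471 0.6274 1.1816]  K=[0.5603 0.1619 -0.0936; -0.0438 0.6935 0.1822; 0.0069 -0.0896 0.5124]  nu=[-0.4298, 1.9441, -3.3630]  x^+=[0.7288, 0.1526, -1.8691]  P^+=[0.3608 0.0869 -0.0584; 0.0869 0.4187 -0.0231; -0.0584 -0.0231 0.2369]
step 2: x^-=[0.9838, 0.3363, -1.5367]  P^-=[0.7209 0.2025 -0.0904; 0.2025 0.9229 0.0421; -0.0904 0.0421 0.2403]  S=[1.2184 -0.0193 0.0131; -0.0193 1.5177 0.3096; 0.0131 0.3096 0.7848]  K=[0.5314 0.1630 -0.0886; -0.0055 0.5721 0.1650; -0.0282 -0.0546 0.3397]  nu=[-1.0587, -1.9892, 3.9730]  x^+=[-0.2549, -0.1405, -0.0486]  P^+=[0.3439 0.0880 -0.0567; 0.0880 0.3461 -0.0123; -0.0567 -0.0123 0.1560]
step 3: x^-=[-0.3211, -0.1493, -0.0277]  P^-=[0.6948 0.1844 -0.0834; 0.1844 0.8201 0.0407; -0.0834 0.0407 0.1906]  S=[1.1948 -0.0115 0.0070; -0.0115 1.4148 0.2829; 0.0070 0.2829 0.7264]  K=[0.5239 0.1554 -0.0806; -0.0028 0.5437 0.1680; -0.0325 -0.0404 0.2907]  nu=[2.7321, -0.1129, 0.2692]  x^+=[1.0710, -0.1731, -0.0338]  P^+=[0.3375 0.0841 -0.0522; 0.0841 0.3296 -0.0068; -0.0522 -0.0068 0.1325]

K[1,1] = 0.5437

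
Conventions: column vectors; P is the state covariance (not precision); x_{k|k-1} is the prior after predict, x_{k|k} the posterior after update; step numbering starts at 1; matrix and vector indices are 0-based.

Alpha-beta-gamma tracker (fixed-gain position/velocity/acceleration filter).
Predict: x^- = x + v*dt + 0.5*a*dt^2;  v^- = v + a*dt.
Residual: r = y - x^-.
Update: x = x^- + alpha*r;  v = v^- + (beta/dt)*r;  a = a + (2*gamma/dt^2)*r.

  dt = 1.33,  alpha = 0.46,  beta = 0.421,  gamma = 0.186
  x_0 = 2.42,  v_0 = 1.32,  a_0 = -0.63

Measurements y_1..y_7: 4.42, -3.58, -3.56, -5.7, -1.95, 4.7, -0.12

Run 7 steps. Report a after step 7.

a_post = 3.4320

step 1: x_pred=3.6184  r=0.8016  x^+=3.9871  v^+=0.7358  a^+=-0.4614
step 2: x_pred=4.5577  r=-8.1377  x^+=0.8144  v^+=-2.4538  a^+=-2.1728
step 3: x_pred=-4.3709  r=0.8109  x^+=-3.9979  v^+=-5.0869  a^+=-2.0023
step 4: x_pred=-12.5343  r=6.8343  x^+=-9.3905  v^+=-5.5865  a^+=-0.5650
step 5: x_pred=-17.3204  r=15.3704  x^+=-10.2500  v^+=-1.4726  a^+=2.6674
step 6: x_pred=-9.8494  r=14.5494  x^+=-3.1567  v^+=6.6805  a^+=5.7271
step 7: x_pred=10.7937  r=-10.9137  x^+=5.7734  v^+=10.8429  a^+=3.4320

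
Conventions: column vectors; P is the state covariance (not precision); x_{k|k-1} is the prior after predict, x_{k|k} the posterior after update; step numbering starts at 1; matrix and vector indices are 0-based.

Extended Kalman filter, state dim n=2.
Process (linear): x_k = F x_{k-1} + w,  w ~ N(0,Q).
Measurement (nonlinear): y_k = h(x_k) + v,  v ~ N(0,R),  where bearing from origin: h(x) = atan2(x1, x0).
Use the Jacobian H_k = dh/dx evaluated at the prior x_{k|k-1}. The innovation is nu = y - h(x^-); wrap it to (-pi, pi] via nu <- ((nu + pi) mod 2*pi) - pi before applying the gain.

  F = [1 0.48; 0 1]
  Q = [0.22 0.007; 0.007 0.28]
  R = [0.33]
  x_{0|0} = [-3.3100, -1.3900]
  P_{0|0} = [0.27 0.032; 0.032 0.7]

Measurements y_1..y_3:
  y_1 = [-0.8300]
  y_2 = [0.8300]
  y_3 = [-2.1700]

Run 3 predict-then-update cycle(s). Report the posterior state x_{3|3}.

x_post = [-6.0382, -1.7768]

step 1: x^-=[-3.9772, -1.3900]  P^-=[0.6820 0.3750; 0.3750 0.9800]  H_jac=[0.0783 -0.2241]  S=[0.3702]  K=[-0.0827; -0.5138]  nu=[1.9754]  x^+=[-4.1406, -2.4049]  P^+=[0.6795 0.3593; 0.3593 0.8823]
step 2: x^-=[-5.2949, -2.4049]  P^-=[1.4476 0.7898; 0.7898 1.1623]  H_jac=[0.0711 -0.1566]  S=[0.3482]  K=[-0.0595; -0.3613]  nu=[-2.7379]  x^+=[-5.1321, -1.4158]  P^+=[1.4464 0.7823; 0.7823 1.1168]
step 3: x^-=[-5.8117, -1.4158]  P^-=[2.6747 1.3253; 1.3253 1.3968]  H_jac=[0.0396 -0.1624]  S=[0.3540]  K=[-0.3091; -0.4928]  nu=[0.7326]  x^+=[-6.0382, -1.7768]  P^+=[2.6409 1.2714; 1.2714 1.3109]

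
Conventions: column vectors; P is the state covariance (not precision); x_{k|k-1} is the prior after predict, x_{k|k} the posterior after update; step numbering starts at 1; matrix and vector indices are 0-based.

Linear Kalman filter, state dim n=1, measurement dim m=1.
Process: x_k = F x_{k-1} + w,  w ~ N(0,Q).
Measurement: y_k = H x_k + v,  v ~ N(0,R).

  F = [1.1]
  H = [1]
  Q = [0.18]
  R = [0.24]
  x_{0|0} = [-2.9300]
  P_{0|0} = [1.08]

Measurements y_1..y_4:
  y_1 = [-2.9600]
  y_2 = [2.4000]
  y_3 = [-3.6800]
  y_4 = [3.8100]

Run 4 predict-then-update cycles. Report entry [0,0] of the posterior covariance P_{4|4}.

step 1: x^-=[-3.2230]  P^-=[1.4868]  S=[1.7268]  K=[0.8610]  nu=[0.2630]  x^+=[-2.9966]  P^+=[0.2066]
step 2: x^-=[-3.2962]  P^-=[0.4300]  S=[0.6700]  K=[0.6418]  nu=[5.6962]  x^+=[0.3597]  P^+=[0.1540]
step 3: x^-=[0.3957]  P^-=[0.3664]  S=[0.6064]  K=[0.6042]  nu=[-4.0757]  x^+=[-2.0669]  P^+=[0.1450]
step 4: x^-=[-2.2736]  P^-=[0.3555]  S=[0.5955]  K=[0.5970]  nu=[6.0836]  x^+=[1.3580]  P^+=[0.1433]

P_post[0,0] = 0.1433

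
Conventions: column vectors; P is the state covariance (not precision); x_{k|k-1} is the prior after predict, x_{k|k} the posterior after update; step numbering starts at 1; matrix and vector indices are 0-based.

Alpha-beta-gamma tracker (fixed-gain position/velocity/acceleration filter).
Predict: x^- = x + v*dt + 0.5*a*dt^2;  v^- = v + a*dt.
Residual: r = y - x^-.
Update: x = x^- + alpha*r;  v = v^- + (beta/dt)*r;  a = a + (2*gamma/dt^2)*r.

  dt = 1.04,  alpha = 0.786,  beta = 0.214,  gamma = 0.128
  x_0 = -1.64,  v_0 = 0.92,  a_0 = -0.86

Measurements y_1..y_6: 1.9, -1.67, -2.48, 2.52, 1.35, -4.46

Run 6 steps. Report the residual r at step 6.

resid = -5.5051

step 1: x_pred=-1.1483  r=3.0483  x^+=1.2477  v^+=0.6528  a^+=-0.1385
step 2: x_pred=1.8517  r=-3.5217  x^+=-0.9164  v^+=-0.2159  a^+=-0.9721
step 3: x_pred=-1.6665  r=-0.8135  x^+=-2.3059  v^+=-1.3942  a^+=-1.1646
step 4: x_pred=-4.3857  r=6.9057  x^+=1.0422  v^+=-1.1844  a^+=0.4699
step 5: x_pred=0.0645  r=1.2855  x^+=1.0749  v^+=-0.4312  a^+=0.7741
step 6: x_pred=1.0451  r=-5.5051  x^+=-3.2819  v^+=-0.7589  a^+=-0.5288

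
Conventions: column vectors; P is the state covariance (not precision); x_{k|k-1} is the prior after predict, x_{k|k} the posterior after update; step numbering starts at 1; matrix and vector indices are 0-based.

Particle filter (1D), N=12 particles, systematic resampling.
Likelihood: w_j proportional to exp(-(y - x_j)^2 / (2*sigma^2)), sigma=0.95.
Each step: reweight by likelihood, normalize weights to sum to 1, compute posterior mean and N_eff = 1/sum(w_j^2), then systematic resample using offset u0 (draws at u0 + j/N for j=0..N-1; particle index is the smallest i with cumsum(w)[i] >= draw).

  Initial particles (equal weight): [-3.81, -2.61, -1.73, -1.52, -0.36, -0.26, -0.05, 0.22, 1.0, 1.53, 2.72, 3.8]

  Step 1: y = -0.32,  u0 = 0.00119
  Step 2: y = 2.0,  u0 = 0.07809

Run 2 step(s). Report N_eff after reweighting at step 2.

N_eff = 4.4552

step 1: w=[0.0002, 0.0106, 0.0641, 0.0869, 0.1927, 0.1925, 0.1853, 0.1641, 0.0735, 0.0290, 0.0012, 0.0000]  mean=-0.2430  Neff=6.5159  idx=[1, 3, 4, 4, 4, 5, 5, 6, 6, 7, 7, 8]
step 2: w=[0.0000, 0.0008, 0.0333, 0.0333, 0.0333, 0.0430, 0.0430, 0.0711, 0.0711, 0.1260, 0.1260, 0.4190]  mean=0.4078  Neff=4.4552  idx=[4, 6, 7, 8, 9, 10, 10, 11, 11, 11, 11, 11]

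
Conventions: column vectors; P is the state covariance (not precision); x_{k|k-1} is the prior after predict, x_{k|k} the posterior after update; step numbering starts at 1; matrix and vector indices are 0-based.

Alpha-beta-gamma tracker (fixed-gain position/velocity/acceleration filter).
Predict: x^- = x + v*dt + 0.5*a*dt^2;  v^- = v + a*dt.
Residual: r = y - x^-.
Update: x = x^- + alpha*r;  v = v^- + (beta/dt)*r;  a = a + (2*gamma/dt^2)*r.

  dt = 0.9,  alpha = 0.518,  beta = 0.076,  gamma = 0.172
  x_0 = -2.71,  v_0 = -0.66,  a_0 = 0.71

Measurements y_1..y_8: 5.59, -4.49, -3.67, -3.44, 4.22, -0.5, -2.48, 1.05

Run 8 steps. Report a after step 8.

step 1: x_pred=-3.0165  r=8.6065  x^+=1.4417  v^+=0.7058  a^+=4.3651
step 2: x_pred=3.8447  r=-8.3347  x^+=-0.4727  v^+=3.9305  a^+=0.8254
step 3: x_pred=3.3991  r=-7.0691  x^+=-0.2627  v^+=4.0764  a^+=-2.1768
step 4: x_pred=2.5245  r=-5.9645  x^+=-0.5651  v^+=1.6136  a^+=-4.7099
step 5: x_pred=-1.0203  r=5.2403  x^+=1.6942  v^+=-2.1827  a^+=-2.4843
step 6: x_pred=-1.2764  r=0.7764  x^+=-0.8742  v^+=-4.3530  a^+=-2.1546
step 7: x_pred=-5.6646  r=3.1846  x^+=-4.0150  v^+=-6.0233  a^+=-0.8021
step 8: x_pred=-9.7608  r=10.8108  x^+=-4.1608  v^+=-5.8323  a^+=3.7891

a_post = 3.7891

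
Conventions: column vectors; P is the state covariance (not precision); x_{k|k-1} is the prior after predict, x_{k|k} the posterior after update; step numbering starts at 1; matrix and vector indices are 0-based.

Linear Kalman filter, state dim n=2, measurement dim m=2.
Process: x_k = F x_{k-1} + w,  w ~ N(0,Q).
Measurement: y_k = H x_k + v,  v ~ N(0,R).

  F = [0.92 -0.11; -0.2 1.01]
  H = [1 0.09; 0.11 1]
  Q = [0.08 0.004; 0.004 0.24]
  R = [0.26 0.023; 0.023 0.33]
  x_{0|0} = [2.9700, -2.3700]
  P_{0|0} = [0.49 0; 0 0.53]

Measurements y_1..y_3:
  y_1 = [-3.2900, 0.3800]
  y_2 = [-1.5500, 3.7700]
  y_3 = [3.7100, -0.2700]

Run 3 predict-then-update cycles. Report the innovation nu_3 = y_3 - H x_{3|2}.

step 1: x^-=[2.9931, -2.9877]  P^-=[0.5011 -0.1450; -0.1450 0.8003]  S=[0.7415 0.0037; 0.0037 1.1044]  K=[0.6586 -0.0836; -0.1020 0.7105]  nu=[-6.0142, 3.0385]  x^+=[-1.2222, -0.2155]  P^+=[0.1721 -0.0314; -0.0314 0.2356]
step 2: x^-=[-1.1007, 0.0268]  P^-=[0.2349 -0.0837; -0.0837 0.4999]  S=[0.4839 0.0093; 0.0093 0.8143]  K=[0.4714 -0.0764; -0.0916 0.6036]  nu=[-0.4517, 3.8643]  x^+=[-1.6090, 2.4007]  P^+=[0.1233 -0.0279; -0.0279 0.2002]
step 3: x^-=[-1.7443, 2.7465]  P^-=[0.1924 -0.0675; -0.0675 0.4604]  S=[0.4440 0.0174; 0.0174 0.7779]  K=[0.4224 -0.0690; -0.0816 0.5842]  nu=[5.2071, -2.8246]  x^+=[0.6504, 0.6713]  P^+=[0.1105 -0.0252; -0.0252 0.1937]

innov = [5.2071, -2.8246]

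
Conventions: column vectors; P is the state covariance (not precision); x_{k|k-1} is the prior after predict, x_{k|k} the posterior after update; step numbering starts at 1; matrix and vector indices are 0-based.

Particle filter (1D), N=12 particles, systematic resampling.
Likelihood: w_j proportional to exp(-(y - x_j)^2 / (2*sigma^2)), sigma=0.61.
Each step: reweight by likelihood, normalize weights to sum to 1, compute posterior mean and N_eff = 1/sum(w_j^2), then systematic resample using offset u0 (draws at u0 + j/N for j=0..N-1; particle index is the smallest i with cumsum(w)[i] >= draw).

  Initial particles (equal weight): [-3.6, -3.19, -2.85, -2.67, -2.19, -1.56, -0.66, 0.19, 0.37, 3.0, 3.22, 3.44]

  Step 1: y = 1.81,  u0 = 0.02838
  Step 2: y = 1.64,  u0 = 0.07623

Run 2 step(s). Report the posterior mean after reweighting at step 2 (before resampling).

step 1: w=[0.0000, 0.0000, 0.0000, 0.0000, 0.0000, 0.0000, 0.0008, 0.0871, 0.1825, 0.4415, 0.2047, 0.0833]  mean=2.3541  Neff=3.5124  idx=[7, 8, 8, 9, 9, 9, 9, 9, 9, 10, 10, 11]
step 2: w=[0.0681, 0.1315, 0.1315, 0.0957, 0.0957, 0.0957, 0.0957, 0.0957, 0.0957, 0.0401, 0.0401, 0.0148]  mean=2.1412  Neff=10.2511  idx=[1, 1, 2, 2, 3, 4, 5, 6, 7, 8, 9, 11]

post_mean = 2.1412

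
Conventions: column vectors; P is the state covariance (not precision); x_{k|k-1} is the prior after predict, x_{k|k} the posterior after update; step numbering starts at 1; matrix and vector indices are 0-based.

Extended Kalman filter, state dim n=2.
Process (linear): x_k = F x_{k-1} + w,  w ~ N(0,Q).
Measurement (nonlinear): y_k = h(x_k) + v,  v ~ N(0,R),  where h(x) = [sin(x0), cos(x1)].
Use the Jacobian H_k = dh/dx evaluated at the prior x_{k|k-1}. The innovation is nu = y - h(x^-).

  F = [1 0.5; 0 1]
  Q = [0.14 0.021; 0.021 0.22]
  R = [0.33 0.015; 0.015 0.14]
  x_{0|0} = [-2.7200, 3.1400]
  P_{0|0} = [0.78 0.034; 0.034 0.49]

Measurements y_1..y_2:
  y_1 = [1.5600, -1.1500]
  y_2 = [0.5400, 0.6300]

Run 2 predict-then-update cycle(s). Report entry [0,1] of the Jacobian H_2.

step 1: x^-=[-1.1500, 3.1400]  P^-=[1.0765 0.3000; 0.3000 0.7100]  H_jac=[0.4085 0.0000; 0.0000 -0.0016]  S=[0.5096 0.0148; 0.0148 0.1400]  K=[0.8656 -0.0949; 0.2414 -0.0336]  nu=[2.4728, -0.1500]  x^+=[1.0047, 3.7421]  P^+=[0.6958 0.1938; 0.1938 0.6804]
step 2: x^-=[2.8757, 3.7421]  P^-=[1.1997 0.5550; 0.5550 0.9004]  H_jac=[-0.9649 0.0000; 0.0000 0.5650]  S=[1.4469 -0.2876; -0.2876 0.4275]  K=[-0.7552 0.2256; -0.1542 1.0864]  nu=[0.2773, 1.4551]  x^+=[2.9945, 5.2802]  P^+=[0.2548 0.0358; 0.0358 0.2651]

H_jac[0,1] = 0.0000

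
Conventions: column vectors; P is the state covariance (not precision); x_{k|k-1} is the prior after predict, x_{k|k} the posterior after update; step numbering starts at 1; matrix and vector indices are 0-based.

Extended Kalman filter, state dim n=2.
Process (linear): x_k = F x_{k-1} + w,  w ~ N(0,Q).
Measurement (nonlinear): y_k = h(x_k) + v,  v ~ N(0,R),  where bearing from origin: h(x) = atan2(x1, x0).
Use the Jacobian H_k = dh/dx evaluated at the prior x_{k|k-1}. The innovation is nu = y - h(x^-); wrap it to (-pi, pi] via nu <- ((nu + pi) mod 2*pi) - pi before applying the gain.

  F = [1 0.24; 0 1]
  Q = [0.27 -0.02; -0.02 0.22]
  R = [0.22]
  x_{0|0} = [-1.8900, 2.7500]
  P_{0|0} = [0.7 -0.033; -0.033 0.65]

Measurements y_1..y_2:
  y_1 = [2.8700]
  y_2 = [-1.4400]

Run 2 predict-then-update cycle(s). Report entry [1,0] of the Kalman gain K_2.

step 1: x^-=[-1.2300, 2.7500]  P^-=[0.9916 0.1030; 0.1030 0.8700]  H_jac=[-0.3030 -0.1355]  S=[0.3355]  K=[-0.9372; -0.4445]  nu=[0.8786]  x^+=[-2.0535, 2.3595]  P^+=[0.6969 -0.0368; -0.0368 0.8037]
step 2: x^-=[-1.4872, 2.3595]  P^-=[0.9956 0.1361; 0.1361 1.0237]  H_jac=[-0.3033 -0.1912]  S=[0.3648]  K=[-0.8991; -0.6497]  nu=[2.7100]  x^+=[-3.9238, 0.5988]  P^+=[0.7006 -0.0770; -0.0770 0.8697]

K[1,0] = -0.6497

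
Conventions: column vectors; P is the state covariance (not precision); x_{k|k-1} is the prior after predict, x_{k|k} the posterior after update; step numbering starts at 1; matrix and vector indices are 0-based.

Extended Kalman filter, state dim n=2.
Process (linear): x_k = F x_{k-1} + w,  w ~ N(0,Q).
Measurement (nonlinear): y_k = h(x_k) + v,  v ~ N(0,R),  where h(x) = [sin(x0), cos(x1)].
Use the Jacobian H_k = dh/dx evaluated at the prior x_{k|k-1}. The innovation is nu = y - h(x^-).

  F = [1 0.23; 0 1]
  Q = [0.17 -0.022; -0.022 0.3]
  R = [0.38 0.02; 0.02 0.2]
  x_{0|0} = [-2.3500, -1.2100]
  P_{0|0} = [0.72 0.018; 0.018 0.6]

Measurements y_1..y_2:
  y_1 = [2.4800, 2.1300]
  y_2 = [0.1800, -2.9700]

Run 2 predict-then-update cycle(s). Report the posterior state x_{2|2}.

step 1: x^-=[-2.6283, -1.2100]  P^-=[0.9300 0.1340; 0.1340 0.9000]  H_jac=[-0.8711 0.0000; 0.0000 0.9356]  S=[1.0858 -0.0892; -0.0892 0.9878]  K=[-0.7412 0.0600; -0.0377 0.8490]  nu=[2.9710, 1.7770]  x^+=[-4.7240, 0.1865]  P^+=[0.3220 -0.0030; -0.0030 0.1807]
step 2: x^-=[-4.6811, 0.1865]  P^-=[0.5001 0.0165; 0.0165 0.4807]  H_jac=[-0.0313 0.0000; 0.0000 -0.1854]  S=[0.3805 0.0201; 0.0201 0.2165]  K=[-0.0406 -0.0104; 0.0205 -0.4136]  nu=[-0.8195, -3.9527]  x^+=[-4.6068, 1.8044]  P^+=[0.4995 0.0156; 0.0156 0.4438]

x_post = [-4.6068, 1.8044]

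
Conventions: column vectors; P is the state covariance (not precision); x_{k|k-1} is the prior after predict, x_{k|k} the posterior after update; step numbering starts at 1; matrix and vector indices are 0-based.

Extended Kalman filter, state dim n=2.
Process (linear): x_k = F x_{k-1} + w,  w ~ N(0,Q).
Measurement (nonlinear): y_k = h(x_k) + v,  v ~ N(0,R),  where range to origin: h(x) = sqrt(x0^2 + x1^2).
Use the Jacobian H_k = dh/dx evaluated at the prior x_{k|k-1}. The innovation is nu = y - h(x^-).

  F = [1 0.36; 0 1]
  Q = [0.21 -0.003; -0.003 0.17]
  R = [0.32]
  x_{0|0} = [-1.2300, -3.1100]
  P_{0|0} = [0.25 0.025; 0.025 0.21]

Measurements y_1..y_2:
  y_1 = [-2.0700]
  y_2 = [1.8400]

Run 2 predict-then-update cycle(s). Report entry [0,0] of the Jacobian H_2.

H_jac[0,0] = 0.3124

step 1: x^-=[-2.3496, -3.1100]  P^-=[0.5052 0.0976; 0.0976 0.3800]  H_jac=[-0.6028 -0.7979]  S=[0.8394]  K=[-0.4556; -0.4313]  nu=[-5.9678]  x^+=[0.3693, -0.5361]  P^+=[0.3310 -0.0673; -0.0673 0.2239]
step 2: x^-=[0.1763, -0.5361]  P^-=[0.5215 0.0102; 0.0102 0.3939]  H_jac=[0.3124 -0.9499]  S=[0.7202]  K=[0.2127; -0.5150]  nu=[1.2757]  x^+=[0.4477, -1.1931]  P^+=[0.4889 0.0892; 0.0892 0.2028]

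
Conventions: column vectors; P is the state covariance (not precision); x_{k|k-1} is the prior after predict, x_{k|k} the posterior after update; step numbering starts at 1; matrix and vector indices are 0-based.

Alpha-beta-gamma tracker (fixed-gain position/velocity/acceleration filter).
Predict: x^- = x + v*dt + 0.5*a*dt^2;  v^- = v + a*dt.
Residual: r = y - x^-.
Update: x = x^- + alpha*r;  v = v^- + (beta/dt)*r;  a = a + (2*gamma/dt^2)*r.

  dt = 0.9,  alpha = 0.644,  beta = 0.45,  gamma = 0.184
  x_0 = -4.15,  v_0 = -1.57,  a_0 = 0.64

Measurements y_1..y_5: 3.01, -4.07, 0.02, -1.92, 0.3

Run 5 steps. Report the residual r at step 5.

step 1: x_pred=-5.3038  r=8.3138  x^+=0.0503  v^+=3.1629  a^+=4.4171
step 2: x_pred=4.6858  r=-8.7558  x^+=-0.9529  v^+=2.7604  a^+=0.4392
step 3: x_pred=1.7093  r=-1.6893  x^+=0.6214  v^+=2.3110  a^+=-0.3283
step 4: x_pred=2.5683  r=-4.4883  x^+=-0.3222  v^+=-0.2286  a^+=-2.3675
step 5: x_pred=-1.4868  r=1.7868  x^+=-0.3361  v^+=-1.4660  a^+=-1.5557

resid = 1.7868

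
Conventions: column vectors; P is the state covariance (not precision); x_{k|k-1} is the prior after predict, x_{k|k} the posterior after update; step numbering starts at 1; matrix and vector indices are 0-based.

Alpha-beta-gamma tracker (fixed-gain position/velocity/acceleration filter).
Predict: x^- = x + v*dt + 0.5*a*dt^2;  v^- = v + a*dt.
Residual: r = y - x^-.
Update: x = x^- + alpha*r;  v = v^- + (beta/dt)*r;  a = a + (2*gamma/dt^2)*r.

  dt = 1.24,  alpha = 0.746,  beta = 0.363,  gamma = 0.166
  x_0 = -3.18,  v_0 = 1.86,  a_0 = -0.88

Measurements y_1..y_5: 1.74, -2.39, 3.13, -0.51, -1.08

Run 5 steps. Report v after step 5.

v_post = -1.5534

step 1: x_pred=-1.5501  r=3.2901  x^+=0.9043  v^+=1.7320  a^+=-0.1696
step 2: x_pred=2.9216  r=-5.3116  x^+=-1.0409  v^+=-0.0332  a^+=-1.3165
step 3: x_pred=-2.0942  r=5.2242  x^+=1.8031  v^+=-0.1363  a^+=-0.1885
step 4: x_pred=1.4891  r=-1.9991  x^+=-0.0022  v^+=-0.9552  a^+=-0.6201
step 5: x_pred=-1.6635  r=0.5835  x^+=-1.2282  v^+=-1.5534  a^+=-0.4941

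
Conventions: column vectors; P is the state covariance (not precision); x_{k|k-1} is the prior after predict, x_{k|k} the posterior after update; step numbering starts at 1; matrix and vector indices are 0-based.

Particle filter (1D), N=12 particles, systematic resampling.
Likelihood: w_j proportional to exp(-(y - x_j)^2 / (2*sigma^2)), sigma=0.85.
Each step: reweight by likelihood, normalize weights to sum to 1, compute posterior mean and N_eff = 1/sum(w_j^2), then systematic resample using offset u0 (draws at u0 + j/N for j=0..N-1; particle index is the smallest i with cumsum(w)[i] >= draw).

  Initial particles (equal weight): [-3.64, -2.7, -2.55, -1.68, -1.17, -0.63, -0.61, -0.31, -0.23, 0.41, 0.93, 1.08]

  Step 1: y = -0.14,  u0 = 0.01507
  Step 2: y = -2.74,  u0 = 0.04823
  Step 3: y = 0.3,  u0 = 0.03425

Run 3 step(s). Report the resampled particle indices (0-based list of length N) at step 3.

step 1: w=[0.0000, 0.0018, 0.0030, 0.0323, 0.0799, 0.1411, 0.1430, 0.1633, 0.1656, 0.1351, 0.0754, 0.0595]  mean=-0.2354  Neff=7.7300  idx=[3, 4, 5, 6, 6, 7, 7, 8, 8, 9, 9, 10]
step 2: w=[0.5503, 0.2175, 0.0550, 0.0519, 0.0519, 0.0201, 0.0201, 0.0153, 0.0153, 0.0012, 0.0012, 0.0001]  mean=-1.2954  Neff=2.7788  idx=[0, 0, 0, 0, 0, 0, 0, 1, 1, 2, 4, 6]
step 3: w=[0.0237, 0.0237, 0.0237, 0.0237, 0.0237, 0.0237, 0.0237, 0.0801, 0.0801, 0.1964, 0.2014, 0.2762]  mean=-0.7983  Neff=5.8088  idx=[1, 4, 7, 8, 9, 9, 10, 10, 10, 11, 11, 11]

resampled_idx = [1, 4, 7, 8, 9, 9, 10, 10, 10, 11, 11, 11]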